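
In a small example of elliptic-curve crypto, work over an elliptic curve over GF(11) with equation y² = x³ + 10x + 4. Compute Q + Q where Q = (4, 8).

tangent at (4, 8): λ = (3·4² + 10)/(2·8) ≡ 3/5. 5⁻¹ ≡ 9 (mod 11) since 5·9 = 45 ≡ 1, so λ ≡ 3·9 ≡ 5.
  x = λ² - 4 - 4 = 25 - 8 ≡ 6; y = λ·(4 - 6) - 8 ≡ 4. → (6, 4)

(6, 4)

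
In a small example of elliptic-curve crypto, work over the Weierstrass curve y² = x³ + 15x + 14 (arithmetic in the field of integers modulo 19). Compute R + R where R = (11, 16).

tangent at (11, 16): λ = (3·11² + 15)/(2·16) ≡ 17/13. 13⁻¹ ≡ 3 (mod 19) since 13·3 = 39 ≡ 1, so λ ≡ 17·3 ≡ 13.
  x = λ² - 11 - 11 = 169 - 22 ≡ 14; y = λ·(11 - 14) - 16 ≡ 2. → (14, 2)

(14, 2)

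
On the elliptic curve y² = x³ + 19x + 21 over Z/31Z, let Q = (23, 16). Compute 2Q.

(21, 3)

tangent at (23, 16): λ = (3·23² + 19)/(2·16) ≡ 25/1. 1⁻¹ ≡ 1 (mod 31), so λ ≡ 25·1 ≡ 25.
  x = λ² - 23 - 23 = 625 - 46 ≡ 21; y = λ·(23 - 21) - 16 ≡ 3. → (21, 3)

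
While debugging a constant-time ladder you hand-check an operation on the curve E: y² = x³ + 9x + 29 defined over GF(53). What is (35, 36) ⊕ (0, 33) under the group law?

(46, 10)

(35, 36) + (0, 33). λ = (33 - 36)/(0 - 35) ≡ 50/18 mod 53. 18⁻¹ ≡ 3 (mod 53), so λ ≡ 44.
  x = λ² - 35 - 0 = 1936 - 35 ≡ 46; y = λ·(35 - 46) - 36 ≡ 10. → (46, 10)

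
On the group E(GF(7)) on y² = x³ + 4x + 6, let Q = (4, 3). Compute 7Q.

Repeated addition: build up to 7Q.
2Q: tangent at (4, 3): λ = (3·4² + 4)/(2·3) ≡ 3/6. 6⁻¹ ≡ 6 (mod 7), so λ ≡ 3·6 ≡ 4.
  x = λ² - 4 - 4 = 16 - 8 ≡ 1; y = λ·(4 - 1) - 3 ≡ 2. → (1, 2)
3Q: (1, 2) + (4, 3). λ = (3 - 2)/(4 - 1) ≡ 1/3 mod 7. 3⁻¹ ≡ 5 (mod 7), so λ ≡ 5.
  x = λ² - 1 - 4 = 25 - 5 ≡ 6; y = λ·(1 - 6) - 2 ≡ 1. → (6, 1)
4Q: (6, 1) + (4, 3). λ = (3 - 1)/(4 - 6) ≡ 2/5 mod 7. 5⁻¹ ≡ 3 (mod 7), so λ ≡ 6.
  x = λ² - 6 - 4 = 36 - 10 ≡ 5; y = λ·(6 - 5) - 1 ≡ 5. → (5, 5)
5Q: (5, 5) + (4, 3). λ = (3 - 5)/(4 - 5) ≡ 5/6 mod 7. 6⁻¹ ≡ 6 (mod 7) since 6·6 = 36 ≡ 1, so λ ≡ 2.
  x = λ² - 5 - 4 = 4 - 9 ≡ 2; y = λ·(5 - 2) - 5 ≡ 1. → (2, 1)
6Q: (2, 1) + (4, 3). λ = (3 - 1)/(4 - 2) ≡ 2/2 mod 7. 2⁻¹ ≡ 4 (mod 7), so λ ≡ 1.
  x = λ² - 2 - 4 = 1 - 6 ≡ 2; y = λ·(2 - 2) - 1 ≡ 6. → (2, 6)
7Q: (2, 6) + (4, 3). λ = (3 - 6)/(4 - 2) ≡ 4/2 mod 7. 2⁻¹ ≡ 4 (mod 7), so λ ≡ 2.
  x = λ² - 2 - 4 = 4 - 6 ≡ 5; y = λ·(2 - 5) - 6 ≡ 2. → (5, 2)

(5, 2)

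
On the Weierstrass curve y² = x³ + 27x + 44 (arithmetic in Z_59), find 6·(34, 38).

Write G = (34, 38).
Repeated addition: build up to 6G.
2G: tangent at (34, 38): λ = (3·34² + 27)/(2·38) ≡ 14/17. 17⁻¹ ≡ 7 (mod 59) since 17·7 = 119 ≡ 1, so λ ≡ 14·7 ≡ 39.
  x = λ² - 34 - 34 = 1521 - 68 ≡ 37; y = λ·(34 - 37) - 38 ≡ 22. → (37, 22)
3G: (37, 22) + (34, 38). λ = (38 - 22)/(34 - 37) ≡ 16/56 mod 59. 56⁻¹ ≡ 39 (mod 59), so λ ≡ 34.
  x = λ² - 37 - 34 = 1156 - 71 ≡ 23; y = λ·(37 - 23) - 22 ≡ 41. → (23, 41)
4G: (23, 41) + (34, 38). λ = (38 - 41)/(34 - 23) ≡ 56/11 mod 59. 11⁻¹ ≡ 43 (mod 59) since 11·43 = 473 ≡ 1, so λ ≡ 48.
  x = λ² - 23 - 34 = 2304 - 57 ≡ 5; y = λ·(23 - 5) - 41 ≡ 56. → (5, 56)
5G: (5, 56) + (34, 38). λ = (38 - 56)/(34 - 5) ≡ 41/29 mod 59. 29⁻¹ ≡ 57 (mod 59), so λ ≡ 36.
  x = λ² - 5 - 34 = 1296 - 39 ≡ 18; y = λ·(5 - 18) - 56 ≡ 7. → (18, 7)
6G: (18, 7) + (34, 38). λ = (38 - 7)/(34 - 18) ≡ 31/16 mod 59. 16⁻¹ ≡ 48 (mod 59), so λ ≡ 13.
  x = λ² - 18 - 34 = 169 - 52 ≡ 58; y = λ·(18 - 58) - 7 ≡ 4. → (58, 4)

(58, 4)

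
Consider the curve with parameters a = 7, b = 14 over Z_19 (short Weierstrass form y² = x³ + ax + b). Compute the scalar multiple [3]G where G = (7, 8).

(16, 2)

Repeated addition: build up to 3G.
2G: tangent at (7, 8): λ = (3·7² + 7)/(2·8) ≡ 2/16. 16⁻¹ ≡ 6 (mod 19), so λ ≡ 2·6 ≡ 12.
  x = λ² - 7 - 7 = 144 - 14 ≡ 16; y = λ·(7 - 16) - 8 ≡ 17. → (16, 17)
3G: (16, 17) + (7, 8). λ = (8 - 17)/(7 - 16) ≡ 10/10 mod 19. 10⁻¹ ≡ 2 (mod 19), so λ ≡ 1.
  x = λ² - 16 - 7 = 1 - 23 ≡ 16; y = λ·(16 - 16) - 17 ≡ 2. → (16, 2)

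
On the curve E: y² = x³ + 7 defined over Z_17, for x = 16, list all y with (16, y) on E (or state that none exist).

x³ + 0x + 7 = 4103 ≡ 6 (mod 17).
6 is a non-residue mod 17; no y exists.

none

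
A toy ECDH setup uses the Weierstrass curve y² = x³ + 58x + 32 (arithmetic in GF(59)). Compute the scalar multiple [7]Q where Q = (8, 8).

Repeated addition: build up to 7Q.
2Q: tangent at (8, 8): λ = (3·8² + 58)/(2·8) ≡ 14/16. 16⁻¹ ≡ 48 (mod 59), so λ ≡ 14·48 ≡ 23.
  x = λ² - 8 - 8 = 529 - 16 ≡ 41; y = λ·(8 - 41) - 8 ≡ 0. → (41, 0)
3Q: (41, 0) + (8, 8). λ = (8 - 0)/(8 - 41) ≡ 8/26 mod 59. 26⁻¹ ≡ 25 (mod 59) since 26·25 = 650 ≡ 1, so λ ≡ 23.
  x = λ² - 41 - 8 = 529 - 49 ≡ 8; y = λ·(41 - 8) - 0 ≡ 51. → (8, 51)
4Q: (8, 51) + (8, 8): same x and y₁ ≡ -y₂, so the sum is O.
5Q: O + (8, 8) = (8, 8) (identity).
6Q: tangent at (8, 8): λ = (3·8² + 58)/(2·8) ≡ 14/16. 16⁻¹ ≡ 48 (mod 59) since 16·48 = 768 ≡ 1, so λ ≡ 14·48 ≡ 23.
  x = λ² - 8 - 8 = 529 - 16 ≡ 41; y = λ·(8 - 41) - 8 ≡ 0. → (41, 0)
7Q: (41, 0) + (8, 8). λ = (8 - 0)/(8 - 41) ≡ 8/26 mod 59. 26⁻¹ ≡ 25 (mod 59) since 26·25 = 650 ≡ 1, so λ ≡ 23.
  x = λ² - 41 - 8 = 529 - 49 ≡ 8; y = λ·(41 - 8) - 0 ≡ 51. → (8, 51)

(8, 51)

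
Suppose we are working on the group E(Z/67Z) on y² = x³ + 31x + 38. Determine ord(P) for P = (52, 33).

2P: tangent at (52, 33): λ = (3·52² + 31)/(2·33) ≡ 36/66. 66⁻¹ ≡ 66 (mod 67) since 66·66 = 4356 ≡ 1, so λ ≡ 36·66 ≡ 31.
  x = λ² - 52 - 52 = 961 - 104 ≡ 53; y = λ·(52 - 53) - 33 ≡ 3. → (53, 3)
3P: (53, 3) + (52, 33). λ = (33 - 3)/(52 - 53) ≡ 30/66 mod 67. 66⁻¹ ≡ 66 (mod 67) since 66·66 = 4356 ≡ 1, so λ ≡ 37.
  x = λ² - 53 - 52 = 1369 - 105 ≡ 58; y = λ·(53 - 58) - 3 ≡ 13. → (58, 13)
4P: (58, 13) + (52, 33). λ = (33 - 13)/(52 - 58) ≡ 20/61 mod 67. 61⁻¹ ≡ 11 (mod 67) since 61·11 = 671 ≡ 1, so λ ≡ 19.
  x = λ² - 58 - 52 = 361 - 110 ≡ 50; y = λ·(58 - 50) - 13 ≡ 5. → (50, 5)
5P: (50, 5) + (52, 33). λ = (33 - 5)/(52 - 50) ≡ 28/2 mod 67. 2⁻¹ ≡ 34 (mod 67), so λ ≡ 14.
  x = λ² - 50 - 52 = 196 - 102 ≡ 27; y = λ·(50 - 27) - 5 ≡ 49. → (27, 49)
6P: (27, 49) + (52, 33). λ = (33 - 49)/(52 - 27) ≡ 51/25 mod 67. 25⁻¹ ≡ 59 (mod 67), so λ ≡ 61.
  x = λ² - 27 - 52 = 3721 - 79 ≡ 24; y = λ·(27 - 24) - 49 ≡ 0. → (24, 0)
7P: (24, 0) + (52, 33). λ = (33 - 0)/(52 - 24) ≡ 33/28 mod 67. 28⁻¹ ≡ 12 (mod 67), so λ ≡ 61.
  x = λ² - 24 - 52 = 3721 - 76 ≡ 27; y = λ·(24 - 27) - 0 ≡ 18. → (27, 18)
8P: (27, 18) + (52, 33). λ = (33 - 18)/(52 - 27) ≡ 15/25 mod 67. 25⁻¹ ≡ 59 (mod 67) since 25·59 = 1475 ≡ 1, so λ ≡ 14.
  x = λ² - 27 - 52 = 196 - 79 ≡ 50; y = λ·(27 - 50) - 18 ≡ 62. → (50, 62)
9P: (50, 62) + (52, 33). λ = (33 - 62)/(52 - 50) ≡ 38/2 mod 67. 2⁻¹ ≡ 34 (mod 67) since 2·34 = 68 ≡ 1, so λ ≡ 19.
  x = λ² - 50 - 52 = 361 - 102 ≡ 58; y = λ·(50 - 58) - 62 ≡ 54. → (58, 54)
10P: (58, 54) + (52, 33). λ = (33 - 54)/(52 - 58) ≡ 46/61 mod 67. 61⁻¹ ≡ 11 (mod 67) since 61·11 = 671 ≡ 1, so λ ≡ 37.
  x = λ² - 58 - 52 = 1369 - 110 ≡ 53; y = λ·(58 - 53) - 54 ≡ 64. → (53, 64)
11P: (53, 64) + (52, 33). λ = (33 - 64)/(52 - 53) ≡ 36/66 mod 67. 66⁻¹ ≡ 66 (mod 67), so λ ≡ 31.
  x = λ² - 53 - 52 = 961 - 105 ≡ 52; y = λ·(53 - 52) - 64 ≡ 34. → (52, 34)
12P: (52, 34) + (52, 33): same x and y₁ ≡ -y₂, so the sum is O.
12P = O, so the order is 12.

12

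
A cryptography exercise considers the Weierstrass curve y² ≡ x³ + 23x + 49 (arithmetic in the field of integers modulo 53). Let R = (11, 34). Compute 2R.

(32, 51)

tangent at (11, 34): λ = (3·11² + 23)/(2·34) ≡ 15/15. 15⁻¹ ≡ 46 (mod 53), so λ ≡ 15·46 ≡ 1.
  x = λ² - 11 - 11 = 1 - 22 ≡ 32; y = λ·(11 - 32) - 34 ≡ 51. → (32, 51)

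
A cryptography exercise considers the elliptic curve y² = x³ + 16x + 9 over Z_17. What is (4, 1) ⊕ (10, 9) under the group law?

(1, 3)

(4, 1) + (10, 9). λ = (9 - 1)/(10 - 4) ≡ 8/6 mod 17. 6⁻¹ ≡ 3 (mod 17), so λ ≡ 7.
  x = λ² - 4 - 10 = 49 - 14 ≡ 1; y = λ·(4 - 1) - 1 ≡ 3. → (1, 3)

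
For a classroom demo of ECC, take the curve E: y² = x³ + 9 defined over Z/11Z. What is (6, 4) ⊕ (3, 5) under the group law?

(6, 4) + (3, 5). λ = (5 - 4)/(3 - 6) ≡ 1/8 mod 11. 8⁻¹ ≡ 7 (mod 11), so λ ≡ 7.
  x = λ² - 6 - 3 = 49 - 9 ≡ 7; y = λ·(6 - 7) - 4 ≡ 0. → (7, 0)

(7, 0)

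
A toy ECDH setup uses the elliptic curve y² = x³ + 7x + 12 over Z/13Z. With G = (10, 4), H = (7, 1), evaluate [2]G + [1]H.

O

First 2G:
Repeated addition: build up to 2G.
2G: tangent at (10, 4): λ = (3·10² + 7)/(2·4) ≡ 8/8. 8⁻¹ ≡ 5 (mod 13), so λ ≡ 8·5 ≡ 1.
  x = λ² - 10 - 10 = 1 - 20 ≡ 7; y = λ·(10 - 7) - 4 ≡ 12. → (7, 12)
2G = (7, 12).
Finally 2G + H:
(7, 12) + (7, 1): same x and y₁ ≡ -y₂, so the sum is O.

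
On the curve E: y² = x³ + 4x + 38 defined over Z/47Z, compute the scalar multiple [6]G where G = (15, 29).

Double-and-add on 6 = (110)₂. Start with G = (15, 29) for the leading 1-bit.
double: tangent at (15, 29): λ = (3·15² + 4)/(2·29) ≡ 21/11. 11⁻¹ ≡ 30 (mod 47) since 11·30 = 330 ≡ 1, so λ ≡ 21·30 ≡ 19.
  x = λ² - 15 - 15 = 361 - 30 ≡ 2; y = λ·(15 - 2) - 29 ≡ 30. → (2, 30)
add G: (2, 30) + (15, 29). λ = (29 - 30)/(15 - 2) ≡ 46/13 mod 47. 13⁻¹ ≡ 29 (mod 47) since 13·29 = 377 ≡ 1, so λ ≡ 18.
  x = λ² - 2 - 15 = 324 - 17 ≡ 25; y = λ·(2 - 25) - 30 ≡ 26. → (25, 26)
double: tangent at (25, 26): λ = (3·25² + 4)/(2·26) ≡ 46/5. 5⁻¹ ≡ 19 (mod 47) since 5·19 = 95 ≡ 1, so λ ≡ 46·19 ≡ 28.
  x = λ² - 25 - 25 = 784 - 50 ≡ 29; y = λ·(25 - 29) - 26 ≡ 3. → (29, 3)

(29, 3)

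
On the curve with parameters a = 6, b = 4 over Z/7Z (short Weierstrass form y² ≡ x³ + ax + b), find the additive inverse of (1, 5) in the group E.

-(1, 5) = (1, -5 mod 7) = (1, 2).

(1, 2)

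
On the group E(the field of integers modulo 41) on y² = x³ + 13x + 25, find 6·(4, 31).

(39, 27)

Write Q = (4, 31).
Repeated addition: build up to 6Q.
2Q: tangent at (4, 31): λ = (3·4² + 13)/(2·31) ≡ 20/21. 21⁻¹ ≡ 2 (mod 41), so λ ≡ 20·2 ≡ 40.
  x = λ² - 4 - 4 = 1600 - 8 ≡ 34; y = λ·(4 - 34) - 31 ≡ 40. → (34, 40)
3Q: (34, 40) + (4, 31). λ = (31 - 40)/(4 - 34) ≡ 32/11 mod 41. 11⁻¹ ≡ 15 (mod 41) since 11·15 = 165 ≡ 1, so λ ≡ 29.
  x = λ² - 34 - 4 = 841 - 38 ≡ 24; y = λ·(34 - 24) - 40 ≡ 4. → (24, 4)
4Q: (24, 4) + (4, 31). λ = (31 - 4)/(4 - 24) ≡ 27/21 mod 41. 21⁻¹ ≡ 2 (mod 41) since 21·2 = 42 ≡ 1, so λ ≡ 13.
  x = λ² - 24 - 4 = 169 - 28 ≡ 18; y = λ·(24 - 18) - 4 ≡ 33. → (18, 33)
5Q: (18, 33) + (4, 31). λ = (31 - 33)/(4 - 18) ≡ 39/27 mod 41. 27⁻¹ ≡ 38 (mod 41), so λ ≡ 6.
  x = λ² - 18 - 4 = 36 - 22 ≡ 14; y = λ·(18 - 14) - 33 ≡ 32. → (14, 32)
6Q: (14, 32) + (4, 31). λ = (31 - 32)/(4 - 14) ≡ 40/31 mod 41. 31⁻¹ ≡ 4 (mod 41), so λ ≡ 37.
  x = λ² - 14 - 4 = 1369 - 18 ≡ 39; y = λ·(14 - 39) - 32 ≡ 27. → (39, 27)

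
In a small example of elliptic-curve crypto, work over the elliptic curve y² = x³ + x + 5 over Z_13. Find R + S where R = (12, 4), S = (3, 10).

(10, 12)

(12, 4) + (3, 10). λ = (10 - 4)/(3 - 12) ≡ 6/4 mod 13. 4⁻¹ ≡ 10 (mod 13) since 4·10 = 40 ≡ 1, so λ ≡ 8.
  x = λ² - 12 - 3 = 64 - 15 ≡ 10; y = λ·(12 - 10) - 4 ≡ 12. → (10, 12)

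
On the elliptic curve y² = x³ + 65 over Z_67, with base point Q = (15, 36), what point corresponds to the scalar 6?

(59, 42)

Repeated addition: build up to 6Q.
2Q: tangent at (15, 36): λ = (3·15² + 0)/(2·36) ≡ 5/5. 5⁻¹ ≡ 27 (mod 67), so λ ≡ 5·27 ≡ 1.
  x = λ² - 15 - 15 = 1 - 30 ≡ 38; y = λ·(15 - 38) - 36 ≡ 8. → (38, 8)
3Q: (38, 8) + (15, 36). λ = (36 - 8)/(15 - 38) ≡ 28/44 mod 67. 44⁻¹ ≡ 32 (mod 67), so λ ≡ 25.
  x = λ² - 38 - 15 = 625 - 53 ≡ 36; y = λ·(38 - 36) - 8 ≡ 42. → (36, 42)
4Q: (36, 42) + (15, 36). λ = (36 - 42)/(15 - 36) ≡ 61/46 mod 67. 46⁻¹ ≡ 51 (mod 67), so λ ≡ 29.
  x = λ² - 36 - 15 = 841 - 51 ≡ 53; y = λ·(36 - 53) - 42 ≡ 1. → (53, 1)
5Q: (53, 1) + (15, 36). λ = (36 - 1)/(15 - 53) ≡ 35/29 mod 67. 29⁻¹ ≡ 37 (mod 67) since 29·37 = 1073 ≡ 1, so λ ≡ 22.
  x = λ² - 53 - 15 = 484 - 68 ≡ 14; y = λ·(53 - 14) - 1 ≡ 53. → (14, 53)
6Q: (14, 53) + (15, 36). λ = (36 - 53)/(15 - 14) ≡ 50/1 mod 67. 1⁻¹ ≡ 1 (mod 67), so λ ≡ 50.
  x = λ² - 14 - 15 = 2500 - 29 ≡ 59; y = λ·(14 - 59) - 53 ≡ 42. → (59, 42)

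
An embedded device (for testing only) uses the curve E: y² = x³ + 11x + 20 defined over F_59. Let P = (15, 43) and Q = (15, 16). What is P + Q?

O

The two points share x = 15 and their y-coordinates satisfy 43 + 16 ≡ 0 (mod 59), so they are inverses. Their sum is 𝒪.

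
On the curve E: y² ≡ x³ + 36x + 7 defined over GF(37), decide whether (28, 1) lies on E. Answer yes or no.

no

y² = 1² ≡ 1; x³ + 36x + 7 = 22967 ≡ 27 (mod 37). 1 ≠ 27.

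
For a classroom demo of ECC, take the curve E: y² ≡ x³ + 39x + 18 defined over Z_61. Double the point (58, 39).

(54, 16)

tangent at (58, 39): λ = (3·58² + 39)/(2·39) ≡ 5/17. 17⁻¹ ≡ 18 (mod 61) since 17·18 = 306 ≡ 1, so λ ≡ 5·18 ≡ 29.
  x = λ² - 58 - 58 = 841 - 116 ≡ 54; y = λ·(58 - 54) - 39 ≡ 16. → (54, 16)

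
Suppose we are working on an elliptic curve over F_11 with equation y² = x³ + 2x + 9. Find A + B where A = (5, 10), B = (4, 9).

(5, 10) + (4, 9). λ = (9 - 10)/(4 - 5) ≡ 10/10 mod 11. 10⁻¹ ≡ 10 (mod 11) since 10·10 = 100 ≡ 1, so λ ≡ 1.
  x = λ² - 5 - 4 = 1 - 9 ≡ 3; y = λ·(5 - 3) - 10 ≡ 3. → (3, 3)

(3, 3)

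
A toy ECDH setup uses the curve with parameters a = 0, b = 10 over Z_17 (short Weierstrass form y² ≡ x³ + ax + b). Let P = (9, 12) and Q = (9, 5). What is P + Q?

The two points share x = 9 and their y-coordinates satisfy 12 + 5 ≡ 0 (mod 17), so they are inverses. Their sum is 𝒪.

O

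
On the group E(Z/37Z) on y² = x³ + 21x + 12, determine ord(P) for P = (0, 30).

7

2P: tangent at (0, 30): λ = (3·0² + 21)/(2·30) ≡ 21/23. 23⁻¹ ≡ 29 (mod 37), so λ ≡ 21·29 ≡ 17.
  x = λ² - 0 - 0 = 289 - 0 ≡ 30; y = λ·(0 - 30) - 30 ≡ 15. → (30, 15)
3P: (30, 15) + (0, 30). λ = (30 - 15)/(0 - 30) ≡ 15/7 mod 37. 7⁻¹ ≡ 16 (mod 37), so λ ≡ 18.
  x = λ² - 30 - 0 = 324 - 30 ≡ 35; y = λ·(30 - 35) - 15 ≡ 6. → (35, 6)
4P: (35, 6) + (0, 30). λ = (30 - 6)/(0 - 35) ≡ 24/2 mod 37. 2⁻¹ ≡ 19 (mod 37), so λ ≡ 12.
  x = λ² - 35 - 0 = 144 - 35 ≡ 35; y = λ·(35 - 35) - 6 ≡ 31. → (35, 31)
5P: (35, 31) + (0, 30). λ = (30 - 31)/(0 - 35) ≡ 36/2 mod 37. 2⁻¹ ≡ 19 (mod 37) since 2·19 = 38 ≡ 1, so λ ≡ 18.
  x = λ² - 35 - 0 = 324 - 35 ≡ 30; y = λ·(35 - 30) - 31 ≡ 22. → (30, 22)
6P: (30, 22) + (0, 30). λ = (30 - 22)/(0 - 30) ≡ 8/7 mod 37. 7⁻¹ ≡ 16 (mod 37) since 7·16 = 112 ≡ 1, so λ ≡ 17.
  x = λ² - 30 - 0 = 289 - 30 ≡ 0; y = λ·(30 - 0) - 22 ≡ 7. → (0, 7)
7P: (0, 7) + (0, 30): same x and y₁ ≡ -y₂, so the sum is ∞.
7P = ∞, so the order is 7.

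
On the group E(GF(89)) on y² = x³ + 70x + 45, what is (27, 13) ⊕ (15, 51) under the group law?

(15, 38)

(27, 13) + (15, 51). λ = (51 - 13)/(15 - 27) ≡ 38/77 mod 89. 77⁻¹ ≡ 37 (mod 89), so λ ≡ 71.
  x = λ² - 27 - 15 = 5041 - 42 ≡ 15; y = λ·(27 - 15) - 13 ≡ 38. → (15, 38)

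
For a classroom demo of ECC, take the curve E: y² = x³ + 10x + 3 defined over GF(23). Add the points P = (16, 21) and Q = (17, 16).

(15, 20)

(16, 21) + (17, 16). λ = (16 - 21)/(17 - 16) ≡ 18/1 mod 23. 1⁻¹ ≡ 1 (mod 23), so λ ≡ 18.
  x = λ² - 16 - 17 = 324 - 33 ≡ 15; y = λ·(16 - 15) - 21 ≡ 20. → (15, 20)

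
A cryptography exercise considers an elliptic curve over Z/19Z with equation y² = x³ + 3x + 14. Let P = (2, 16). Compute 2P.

(7, 6)

tangent at (2, 16): λ = (3·2² + 3)/(2·16) ≡ 15/13. 13⁻¹ ≡ 3 (mod 19), so λ ≡ 15·3 ≡ 7.
  x = λ² - 2 - 2 = 49 - 4 ≡ 7; y = λ·(2 - 7) - 16 ≡ 6. → (7, 6)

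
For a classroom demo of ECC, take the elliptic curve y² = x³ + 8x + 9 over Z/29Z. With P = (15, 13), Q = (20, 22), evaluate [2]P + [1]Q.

(26, 25)

First 2P:
Repeated addition: build up to 2P.
2P: tangent at (15, 13): λ = (3·15² + 8)/(2·13) ≡ 16/26. 26⁻¹ ≡ 19 (mod 29), so λ ≡ 16·19 ≡ 14.
  x = λ² - 15 - 15 = 196 - 30 ≡ 21; y = λ·(15 - 21) - 13 ≡ 19. → (21, 19)
2P = (21, 19).
Finally 2P + Q:
(21, 19) + (20, 22). λ = (22 - 19)/(20 - 21) ≡ 3/28 mod 29. 28⁻¹ ≡ 28 (mod 29) since 28·28 = 784 ≡ 1, so λ ≡ 26.
  x = λ² - 21 - 20 = 676 - 41 ≡ 26; y = λ·(21 - 26) - 19 ≡ 25. → (26, 25)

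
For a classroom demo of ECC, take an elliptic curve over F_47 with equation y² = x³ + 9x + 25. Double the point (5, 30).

tangent at (5, 30): λ = (3·5² + 9)/(2·30) ≡ 37/13. 13⁻¹ ≡ 29 (mod 47), so λ ≡ 37·29 ≡ 39.
  x = λ² - 5 - 5 = 1521 - 10 ≡ 7; y = λ·(5 - 7) - 30 ≡ 33. → (7, 33)

(7, 33)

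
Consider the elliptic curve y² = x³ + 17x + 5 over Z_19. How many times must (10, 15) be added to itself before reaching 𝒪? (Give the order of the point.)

2P: tangent at (10, 15): λ = (3·10² + 17)/(2·15) ≡ 13/11. 11⁻¹ ≡ 7 (mod 19) since 11·7 = 77 ≡ 1, so λ ≡ 13·7 ≡ 15.
  x = λ² - 10 - 10 = 225 - 20 ≡ 15; y = λ·(10 - 15) - 15 ≡ 5. → (15, 5)
3P: (15, 5) + (10, 15). λ = (15 - 5)/(10 - 15) ≡ 10/14 mod 19. 14⁻¹ ≡ 15 (mod 19), so λ ≡ 17.
  x = λ² - 15 - 10 = 289 - 25 ≡ 17; y = λ·(15 - 17) - 5 ≡ 18. → (17, 18)
4P: (17, 18) + (10, 15). λ = (15 - 18)/(10 - 17) ≡ 16/12 mod 19. 12⁻¹ ≡ 8 (mod 19), so λ ≡ 14.
  x = λ² - 17 - 10 = 196 - 27 ≡ 17; y = λ·(17 - 17) - 18 ≡ 1. → (17, 1)
5P: (17, 1) + (10, 15). λ = (15 - 1)/(10 - 17) ≡ 14/12 mod 19. 12⁻¹ ≡ 8 (mod 19), so λ ≡ 17.
  x = λ² - 17 - 10 = 289 - 27 ≡ 15; y = λ·(17 - 15) - 1 ≡ 14. → (15, 14)
6P: (15, 14) + (10, 15). λ = (15 - 14)/(10 - 15) ≡ 1/14 mod 19. 14⁻¹ ≡ 15 (mod 19), so λ ≡ 15.
  x = λ² - 15 - 10 = 225 - 25 ≡ 10; y = λ·(15 - 10) - 14 ≡ 4. → (10, 4)
7P: (10, 4) + (10, 15): same x and y₁ ≡ -y₂, so the sum is 𝒪.
7P = 𝒪, so the order is 7.

7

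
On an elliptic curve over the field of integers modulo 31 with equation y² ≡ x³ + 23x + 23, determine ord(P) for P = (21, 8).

12

2P: tangent at (21, 8): λ = (3·21² + 23)/(2·8) ≡ 13/16. 16⁻¹ ≡ 2 (mod 31), so λ ≡ 13·2 ≡ 26.
  x = λ² - 21 - 21 = 676 - 42 ≡ 14; y = λ·(21 - 14) - 8 ≡ 19. → (14, 19)
3P: (14, 19) + (21, 8). λ = (8 - 19)/(21 - 14) ≡ 20/7 mod 31. 7⁻¹ ≡ 9 (mod 31), so λ ≡ 25.
  x = λ² - 14 - 21 = 625 - 35 ≡ 1; y = λ·(14 - 1) - 19 ≡ 27. → (1, 27)
4P: (1, 27) + (21, 8). λ = (8 - 27)/(21 - 1) ≡ 12/20 mod 31. 20⁻¹ ≡ 14 (mod 31) since 20·14 = 280 ≡ 1, so λ ≡ 13.
  x = λ² - 1 - 21 = 169 - 22 ≡ 23; y = λ·(1 - 23) - 27 ≡ 28. → (23, 28)
5P: (23, 28) + (21, 8). λ = (8 - 28)/(21 - 23) ≡ 11/29 mod 31. 29⁻¹ ≡ 15 (mod 31), so λ ≡ 10.
  x = λ² - 23 - 21 = 100 - 44 ≡ 25; y = λ·(23 - 25) - 28 ≡ 14. → (25, 14)
6P: (25, 14) + (21, 8). λ = (8 - 14)/(21 - 25) ≡ 25/27 mod 31. 27⁻¹ ≡ 23 (mod 31) since 27·23 = 621 ≡ 1, so λ ≡ 17.
  x = λ² - 25 - 21 = 289 - 46 ≡ 26; y = λ·(25 - 26) - 14 ≡ 0. → (26, 0)
7P: (26, 0) + (21, 8). λ = (8 - 0)/(21 - 26) ≡ 8/26 mod 31. 26⁻¹ ≡ 6 (mod 31), so λ ≡ 17.
  x = λ² - 26 - 21 = 289 - 47 ≡ 25; y = λ·(26 - 25) - 0 ≡ 17. → (25, 17)
8P: (25, 17) + (21, 8). λ = (8 - 17)/(21 - 25) ≡ 22/27 mod 31. 27⁻¹ ≡ 23 (mod 31) since 27·23 = 621 ≡ 1, so λ ≡ 10.
  x = λ² - 25 - 21 = 100 - 46 ≡ 23; y = λ·(25 - 23) - 17 ≡ 3. → (23, 3)
9P: (23, 3) + (21, 8). λ = (8 - 3)/(21 - 23) ≡ 5/29 mod 31. 29⁻¹ ≡ 15 (mod 31), so λ ≡ 13.
  x = λ² - 23 - 21 = 169 - 44 ≡ 1; y = λ·(23 - 1) - 3 ≡ 4. → (1, 4)
10P: (1, 4) + (21, 8). λ = (8 - 4)/(21 - 1) ≡ 4/20 mod 31. 20⁻¹ ≡ 14 (mod 31), so λ ≡ 25.
  x = λ² - 1 - 21 = 625 - 22 ≡ 14; y = λ·(1 - 14) - 4 ≡ 12. → (14, 12)
11P: (14, 12) + (21, 8). λ = (8 - 12)/(21 - 14) ≡ 27/7 mod 31. 7⁻¹ ≡ 9 (mod 31), so λ ≡ 26.
  x = λ² - 14 - 21 = 676 - 35 ≡ 21; y = λ·(14 - 21) - 12 ≡ 23. → (21, 23)
12P: (21, 23) + (21, 8): same x and y₁ ≡ -y₂, so the sum is O.
12P = O, so the order is 12.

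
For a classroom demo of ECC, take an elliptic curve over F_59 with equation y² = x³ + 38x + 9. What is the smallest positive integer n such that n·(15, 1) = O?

2P: tangent at (15, 1): λ = (3·15² + 38)/(2·1) ≡ 5/2. 2⁻¹ ≡ 30 (mod 59), so λ ≡ 5·30 ≡ 32.
  x = λ² - 15 - 15 = 1024 - 30 ≡ 50; y = λ·(15 - 50) - 1 ≡ 0. → (50, 0)
3P: (50, 0) + (15, 1). λ = (1 - 0)/(15 - 50) ≡ 1/24 mod 59. 24⁻¹ ≡ 32 (mod 59) since 24·32 = 768 ≡ 1, so λ ≡ 32.
  x = λ² - 50 - 15 = 1024 - 65 ≡ 15; y = λ·(50 - 15) - 0 ≡ 58. → (15, 58)
4P: (15, 58) + (15, 1): same x and y₁ ≡ -y₂, so the sum is O.
4P = O, so the order is 4.

4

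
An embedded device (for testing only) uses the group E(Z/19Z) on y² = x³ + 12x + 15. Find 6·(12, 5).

(16, 16)

Write G = (12, 5).
Repeated addition: build up to 6G.
2G: tangent at (12, 5): λ = (3·12² + 12)/(2·5) ≡ 7/10. 10⁻¹ ≡ 2 (mod 19), so λ ≡ 7·2 ≡ 14.
  x = λ² - 12 - 12 = 196 - 24 ≡ 1; y = λ·(12 - 1) - 5 ≡ 16. → (1, 16)
3G: (1, 16) + (12, 5). λ = (5 - 16)/(12 - 1) ≡ 8/11 mod 19. 11⁻¹ ≡ 7 (mod 19) since 11·7 = 77 ≡ 1, so λ ≡ 18.
  x = λ² - 1 - 12 = 324 - 13 ≡ 7; y = λ·(1 - 7) - 16 ≡ 9. → (7, 9)
4G: (7, 9) + (12, 5). λ = (5 - 9)/(12 - 7) ≡ 15/5 mod 19. 5⁻¹ ≡ 4 (mod 19) since 5·4 = 20 ≡ 1, so λ ≡ 3.
  x = λ² - 7 - 12 = 9 - 19 ≡ 9; y = λ·(7 - 9) - 9 ≡ 4. → (9, 4)
5G: (9, 4) + (12, 5). λ = (5 - 4)/(12 - 9) ≡ 1/3 mod 19. 3⁻¹ ≡ 13 (mod 19) since 3·13 = 39 ≡ 1, so λ ≡ 13.
  x = λ² - 9 - 12 = 169 - 21 ≡ 15; y = λ·(9 - 15) - 4 ≡ 13. → (15, 13)
6G: (15, 13) + (12, 5). λ = (5 - 13)/(12 - 15) ≡ 11/16 mod 19. 16⁻¹ ≡ 6 (mod 19), so λ ≡ 9.
  x = λ² - 15 - 12 = 81 - 27 ≡ 16; y = λ·(15 - 16) - 13 ≡ 16. → (16, 16)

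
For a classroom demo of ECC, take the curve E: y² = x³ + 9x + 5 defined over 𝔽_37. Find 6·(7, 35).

Write P = (7, 35).
Repeated addition: build up to 6P.
2P: tangent at (7, 35): λ = (3·7² + 9)/(2·35) ≡ 8/33. 33⁻¹ ≡ 9 (mod 37) since 33·9 = 297 ≡ 1, so λ ≡ 8·9 ≡ 35.
  x = λ² - 7 - 7 = 1225 - 14 ≡ 27; y = λ·(7 - 27) - 35 ≡ 5. → (27, 5)
3P: (27, 5) + (7, 35). λ = (35 - 5)/(7 - 27) ≡ 30/17 mod 37. 17⁻¹ ≡ 24 (mod 37), so λ ≡ 17.
  x = λ² - 27 - 7 = 289 - 34 ≡ 33; y = λ·(27 - 33) - 5 ≡ 4. → (33, 4)
4P: (33, 4) + (7, 35). λ = (35 - 4)/(7 - 33) ≡ 31/11 mod 37. 11⁻¹ ≡ 27 (mod 37), so λ ≡ 23.
  x = λ² - 33 - 7 = 529 - 40 ≡ 8; y = λ·(33 - 8) - 4 ≡ 16. → (8, 16)
5P: (8, 16) + (7, 35). λ = (35 - 16)/(7 - 8) ≡ 19/36 mod 37. 36⁻¹ ≡ 36 (mod 37) since 36·36 = 1296 ≡ 1, so λ ≡ 18.
  x = λ² - 8 - 7 = 324 - 15 ≡ 13; y = λ·(8 - 13) - 16 ≡ 5. → (13, 5)
6P: (13, 5) + (7, 35). λ = (35 - 5)/(7 - 13) ≡ 30/31 mod 37. 31⁻¹ ≡ 6 (mod 37), so λ ≡ 32.
  x = λ² - 13 - 7 = 1024 - 20 ≡ 5; y = λ·(13 - 5) - 5 ≡ 29. → (5, 29)

(5, 29)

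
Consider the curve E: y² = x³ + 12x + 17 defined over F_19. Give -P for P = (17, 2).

(17, 17)

-(17, 2) = (17, -2 mod 19) = (17, 17).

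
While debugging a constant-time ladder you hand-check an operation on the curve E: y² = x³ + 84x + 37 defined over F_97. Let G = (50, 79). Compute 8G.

Double-and-add on 8 = (1000)₂. Start with G = (50, 79) for the leading 1-bit.
double: tangent at (50, 79): λ = (3·50² + 84)/(2·79) ≡ 18/61. 61⁻¹ ≡ 35 (mod 97), so λ ≡ 18·35 ≡ 48.
  x = λ² - 50 - 50 = 2304 - 100 ≡ 70; y = λ·(50 - 70) - 79 ≡ 28. → (70, 28)
double: tangent at (70, 28): λ = (3·70² + 84)/(2·28) ≡ 40/56. 56⁻¹ ≡ 26 (mod 97), so λ ≡ 40·26 ≡ 70.
  x = λ² - 70 - 70 = 4900 - 140 ≡ 7; y = λ·(70 - 7) - 28 ≡ 17. → (7, 17)
double: tangent at (7, 17): λ = (3·7² + 84)/(2·17) ≡ 37/34. 34⁻¹ ≡ 20 (mod 97), so λ ≡ 37·20 ≡ 61.
  x = λ² - 7 - 7 = 3721 - 14 ≡ 21; y = λ·(7 - 21) - 17 ≡ 2. → (21, 2)

(21, 2)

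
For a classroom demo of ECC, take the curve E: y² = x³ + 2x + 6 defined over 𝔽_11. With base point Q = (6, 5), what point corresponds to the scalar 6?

(1, 8)

Double-and-add on 6 = (110)₂. Start with Q = (6, 5) for the leading 1-bit.
double: tangent at (6, 5): λ = (3·6² + 2)/(2·5) ≡ 0/10. 10⁻¹ ≡ 10 (mod 11), so λ ≡ 0·10 ≡ 0.
  x = λ² - 6 - 6 = 0 - 12 ≡ 10; y = λ·(6 - 10) - 5 ≡ 6. → (10, 6)
add Q: (10, 6) + (6, 5). λ = (5 - 6)/(6 - 10) ≡ 10/7 mod 11. 7⁻¹ ≡ 8 (mod 11) since 7·8 = 56 ≡ 1, so λ ≡ 3.
  x = λ² - 10 - 6 = 9 - 16 ≡ 4; y = λ·(10 - 4) - 6 ≡ 1. → (4, 1)
double: tangent at (4, 1): λ = (3·4² + 2)/(2·1) ≡ 6/2. 2⁻¹ ≡ 6 (mod 11), so λ ≡ 6·6 ≡ 3.
  x = λ² - 4 - 4 = 9 - 8 ≡ 1; y = λ·(4 - 1) - 1 ≡ 8. → (1, 8)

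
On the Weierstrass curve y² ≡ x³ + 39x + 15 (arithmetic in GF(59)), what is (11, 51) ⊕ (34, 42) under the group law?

(3, 10)

(11, 51) + (34, 42). λ = (42 - 51)/(34 - 11) ≡ 50/23 mod 59. 23⁻¹ ≡ 18 (mod 59), so λ ≡ 15.
  x = λ² - 11 - 34 = 225 - 45 ≡ 3; y = λ·(11 - 3) - 51 ≡ 10. → (3, 10)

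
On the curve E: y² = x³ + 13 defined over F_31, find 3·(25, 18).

Write G = (25, 18).
Repeated addition: build up to 3G.
2G: tangent at (25, 18): λ = (3·25² + 0)/(2·18) ≡ 15/5. 5⁻¹ ≡ 25 (mod 31) since 5·25 = 125 ≡ 1, so λ ≡ 15·25 ≡ 3.
  x = λ² - 25 - 25 = 9 - 50 ≡ 21; y = λ·(25 - 21) - 18 ≡ 25. → (21, 25)
3G: (21, 25) + (25, 18). λ = (18 - 25)/(25 - 21) ≡ 24/4 mod 31. 4⁻¹ ≡ 8 (mod 31), so λ ≡ 6.
  x = λ² - 21 - 25 = 36 - 46 ≡ 21; y = λ·(21 - 21) - 25 ≡ 6. → (21, 6)

(21, 6)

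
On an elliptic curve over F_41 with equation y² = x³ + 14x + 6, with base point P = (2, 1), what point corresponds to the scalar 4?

(40, 27)

Double-and-add on 4 = (100)₂. Start with P = (2, 1) for the leading 1-bit.
double: tangent at (2, 1): λ = (3·2² + 14)/(2·1) ≡ 26/2. 2⁻¹ ≡ 21 (mod 41) since 2·21 = 42 ≡ 1, so λ ≡ 26·21 ≡ 13.
  x = λ² - 2 - 2 = 169 - 4 ≡ 1; y = λ·(2 - 1) - 1 ≡ 12. → (1, 12)
double: tangent at (1, 12): λ = (3·1² + 14)/(2·12) ≡ 17/24. 24⁻¹ ≡ 12 (mod 41) since 24·12 = 288 ≡ 1, so λ ≡ 17·12 ≡ 40.
  x = λ² - 1 - 1 = 1600 - 2 ≡ 40; y = λ·(1 - 40) - 12 ≡ 27. → (40, 27)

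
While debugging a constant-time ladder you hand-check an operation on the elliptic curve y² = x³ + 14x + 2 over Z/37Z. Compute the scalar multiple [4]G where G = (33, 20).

Double-and-add on 4 = (100)₂. Start with G = (33, 20) for the leading 1-bit.
double: tangent at (33, 20): λ = (3·33² + 14)/(2·20) ≡ 25/3. 3⁻¹ ≡ 25 (mod 37), so λ ≡ 25·25 ≡ 33.
  x = λ² - 33 - 33 = 1089 - 66 ≡ 24; y = λ·(33 - 24) - 20 ≡ 18. → (24, 18)
double: tangent at (24, 18): λ = (3·24² + 14)/(2·18) ≡ 3/36. 36⁻¹ ≡ 36 (mod 37), so λ ≡ 3·36 ≡ 34.
  x = λ² - 24 - 24 = 1156 - 48 ≡ 35; y = λ·(24 - 35) - 18 ≡ 15. → (35, 15)

(35, 15)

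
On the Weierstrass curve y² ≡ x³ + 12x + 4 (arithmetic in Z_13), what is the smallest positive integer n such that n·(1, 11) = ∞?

2P: tangent at (1, 11): λ = (3·1² + 12)/(2·11) ≡ 2/9. 9⁻¹ ≡ 3 (mod 13), so λ ≡ 2·3 ≡ 6.
  x = λ² - 1 - 1 = 36 - 2 ≡ 8; y = λ·(1 - 8) - 11 ≡ 12. → (8, 12)
3P: (8, 12) + (1, 11). λ = (11 - 12)/(1 - 8) ≡ 12/6 mod 13. 6⁻¹ ≡ 11 (mod 13) since 6·11 = 66 ≡ 1, so λ ≡ 2.
  x = λ² - 8 - 1 = 4 - 9 ≡ 8; y = λ·(8 - 8) - 12 ≡ 1. → (8, 1)
4P: (8, 1) + (1, 11). λ = (11 - 1)/(1 - 8) ≡ 10/6 mod 13. 6⁻¹ ≡ 11 (mod 13) since 6·11 = 66 ≡ 1, so λ ≡ 6.
  x = λ² - 8 - 1 = 36 - 9 ≡ 1; y = λ·(8 - 1) - 1 ≡ 2. → (1, 2)
5P: (1, 2) + (1, 11): same x and y₁ ≡ -y₂, so the sum is ∞.
5P = ∞, so the order is 5.

5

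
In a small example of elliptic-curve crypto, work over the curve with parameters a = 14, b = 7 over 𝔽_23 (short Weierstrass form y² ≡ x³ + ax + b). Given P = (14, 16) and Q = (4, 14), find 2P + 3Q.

First 2P:
Repeated addition: build up to 2P.
2P: tangent at (14, 16): λ = (3·14² + 14)/(2·16) ≡ 4/9. 9⁻¹ ≡ 18 (mod 23) since 9·18 = 162 ≡ 1, so λ ≡ 4·18 ≡ 3.
  x = λ² - 14 - 14 = 9 - 28 ≡ 4; y = λ·(14 - 4) - 16 ≡ 14. → (4, 14)
2P = (4, 14).
Next 3Q:
Repeated addition: build up to 3Q.
2Q: tangent at (4, 14): λ = (3·4² + 14)/(2·14) ≡ 16/5. 5⁻¹ ≡ 14 (mod 23), so λ ≡ 16·14 ≡ 17.
  x = λ² - 4 - 4 = 289 - 8 ≡ 5; y = λ·(4 - 5) - 14 ≡ 15. → (5, 15)
3Q: (5, 15) + (4, 14). λ = (14 - 15)/(4 - 5) ≡ 22/22 mod 23. 22⁻¹ ≡ 22 (mod 23), so λ ≡ 1.
  x = λ² - 5 - 4 = 1 - 9 ≡ 15; y = λ·(5 - 15) - 15 ≡ 21. → (15, 21)
3Q = (15, 21).
Finally 2P + 3Q:
(4, 14) + (15, 21). λ = (21 - 14)/(15 - 4) ≡ 7/11 mod 23. 11⁻¹ ≡ 21 (mod 23) since 11·21 = 231 ≡ 1, so λ ≡ 9.
  x = λ² - 4 - 15 = 81 - 19 ≡ 16; y = λ·(4 - 16) - 14 ≡ 16. → (16, 16)

(16, 16)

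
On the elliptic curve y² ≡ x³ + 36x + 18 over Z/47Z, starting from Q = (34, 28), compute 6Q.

(0, 26)

Double-and-add on 6 = (110)₂. Start with Q = (34, 28) for the leading 1-bit.
double: tangent at (34, 28): λ = (3·34² + 36)/(2·28) ≡ 26/9. 9⁻¹ ≡ 21 (mod 47) since 9·21 = 189 ≡ 1, so λ ≡ 26·21 ≡ 29.
  x = λ² - 34 - 34 = 841 - 68 ≡ 21; y = λ·(34 - 21) - 28 ≡ 20. → (21, 20)
add Q: (21, 20) + (34, 28). λ = (28 - 20)/(34 - 21) ≡ 8/13 mod 47. 13⁻¹ ≡ 29 (mod 47), so λ ≡ 44.
  x = λ² - 21 - 34 = 1936 - 55 ≡ 1; y = λ·(21 - 1) - 20 ≡ 14. → (1, 14)
double: tangent at (1, 14): λ = (3·1² + 36)/(2·14) ≡ 39/28. 28⁻¹ ≡ 42 (mod 47), so λ ≡ 39·42 ≡ 40.
  x = λ² - 1 - 1 = 1600 - 2 ≡ 0; y = λ·(1 - 0) - 14 ≡ 26. → (0, 26)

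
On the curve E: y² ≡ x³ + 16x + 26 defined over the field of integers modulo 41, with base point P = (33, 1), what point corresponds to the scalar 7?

Repeated addition: build up to 7P.
2P: tangent at (33, 1): λ = (3·33² + 16)/(2·1) ≡ 3/2. 2⁻¹ ≡ 21 (mod 41), so λ ≡ 3·21 ≡ 22.
  x = λ² - 33 - 33 = 484 - 66 ≡ 8; y = λ·(33 - 8) - 1 ≡ 16. → (8, 16)
3P: (8, 16) + (33, 1). λ = (1 - 16)/(33 - 8) ≡ 26/25 mod 41. 25⁻¹ ≡ 23 (mod 41), so λ ≡ 24.
  x = λ² - 8 - 33 = 576 - 41 ≡ 2; y = λ·(8 - 2) - 16 ≡ 5. → (2, 5)
4P: (2, 5) + (33, 1). λ = (1 - 5)/(33 - 2) ≡ 37/31 mod 41. 31⁻¹ ≡ 4 (mod 41), so λ ≡ 25.
  x = λ² - 2 - 33 = 625 - 35 ≡ 16; y = λ·(2 - 16) - 5 ≡ 14. → (16, 14)
5P: (16, 14) + (33, 1). λ = (1 - 14)/(33 - 16) ≡ 28/17 mod 41. 17⁻¹ ≡ 29 (mod 41) since 17·29 = 493 ≡ 1, so λ ≡ 33.
  x = λ² - 16 - 33 = 1089 - 49 ≡ 15; y = λ·(16 - 15) - 14 ≡ 19. → (15, 19)
6P: (15, 19) + (33, 1). λ = (1 - 19)/(33 - 15) ≡ 23/18 mod 41. 18⁻¹ ≡ 16 (mod 41), so λ ≡ 40.
  x = λ² - 15 - 33 = 1600 - 48 ≡ 35; y = λ·(15 - 35) - 19 ≡ 1. → (35, 1)
7P: (35, 1) + (33, 1). λ = (1 - 1)/(33 - 35) ≡ 0/39 mod 41. 39⁻¹ ≡ 20 (mod 41) since 39·20 = 780 ≡ 1, so λ ≡ 0.
  x = λ² - 35 - 33 = 0 - 68 ≡ 14; y = λ·(35 - 14) - 1 ≡ 40. → (14, 40)

(14, 40)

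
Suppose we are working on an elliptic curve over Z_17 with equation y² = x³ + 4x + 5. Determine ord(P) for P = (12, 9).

2P: tangent at (12, 9): λ = (3·12² + 4)/(2·9) ≡ 11/1. 1⁻¹ ≡ 1 (mod 17), so λ ≡ 11·1 ≡ 11.
  x = λ² - 12 - 12 = 121 - 24 ≡ 12; y = λ·(12 - 12) - 9 ≡ 8. → (12, 8)
3P: (12, 8) + (12, 9): same x and y₁ ≡ -y₂, so the sum is O.
3P = O, so the order is 3.

3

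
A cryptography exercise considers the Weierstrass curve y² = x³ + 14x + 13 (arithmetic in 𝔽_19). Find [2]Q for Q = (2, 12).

(1, 16)

tangent at (2, 12): λ = (3·2² + 14)/(2·12) ≡ 7/5. 5⁻¹ ≡ 4 (mod 19), so λ ≡ 7·4 ≡ 9.
  x = λ² - 2 - 2 = 81 - 4 ≡ 1; y = λ·(2 - 1) - 12 ≡ 16. → (1, 16)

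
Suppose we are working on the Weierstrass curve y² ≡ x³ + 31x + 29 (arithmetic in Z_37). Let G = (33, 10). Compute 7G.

(19, 22)

Repeated addition: build up to 7G.
2G: tangent at (33, 10): λ = (3·33² + 31)/(2·10) ≡ 5/20. 20⁻¹ ≡ 13 (mod 37) since 20·13 = 260 ≡ 1, so λ ≡ 5·13 ≡ 28.
  x = λ² - 33 - 33 = 784 - 66 ≡ 15; y = λ·(33 - 15) - 10 ≡ 13. → (15, 13)
3G: (15, 13) + (33, 10). λ = (10 - 13)/(33 - 15) ≡ 34/18 mod 37. 18⁻¹ ≡ 35 (mod 37) since 18·35 = 630 ≡ 1, so λ ≡ 6.
  x = λ² - 15 - 33 = 36 - 48 ≡ 25; y = λ·(15 - 25) - 13 ≡ 1. → (25, 1)
4G: (25, 1) + (33, 10). λ = (10 - 1)/(33 - 25) ≡ 9/8 mod 37. 8⁻¹ ≡ 14 (mod 37), so λ ≡ 15.
  x = λ² - 25 - 33 = 225 - 58 ≡ 19; y = λ·(25 - 19) - 1 ≡ 15. → (19, 15)
5G: (19, 15) + (33, 10). λ = (10 - 15)/(33 - 19) ≡ 32/14 mod 37. 14⁻¹ ≡ 8 (mod 37), so λ ≡ 34.
  x = λ² - 19 - 33 = 1156 - 52 ≡ 31; y = λ·(19 - 31) - 15 ≡ 21. → (31, 21)
6G: (31, 21) + (33, 10). λ = (10 - 21)/(33 - 31) ≡ 26/2 mod 37. 2⁻¹ ≡ 19 (mod 37) since 2·19 = 38 ≡ 1, so λ ≡ 13.
  x = λ² - 31 - 33 = 169 - 64 ≡ 31; y = λ·(31 - 31) - 21 ≡ 16. → (31, 16)
7G: (31, 16) + (33, 10). λ = (10 - 16)/(33 - 31) ≡ 31/2 mod 37. 2⁻¹ ≡ 19 (mod 37) since 2·19 = 38 ≡ 1, so λ ≡ 34.
  x = λ² - 31 - 33 = 1156 - 64 ≡ 19; y = λ·(31 - 19) - 16 ≡ 22. → (19, 22)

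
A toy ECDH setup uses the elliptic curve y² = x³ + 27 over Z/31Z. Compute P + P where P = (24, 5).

tangent at (24, 5): λ = (3·24² + 0)/(2·5) ≡ 23/10. 10⁻¹ ≡ 28 (mod 31) since 10·28 = 280 ≡ 1, so λ ≡ 23·28 ≡ 24.
  x = λ² - 24 - 24 = 576 - 48 ≡ 1; y = λ·(24 - 1) - 5 ≡ 20. → (1, 20)

(1, 20)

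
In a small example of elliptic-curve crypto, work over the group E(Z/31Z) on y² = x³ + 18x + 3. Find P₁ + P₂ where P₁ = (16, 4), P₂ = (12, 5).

(5, 1)

(16, 4) + (12, 5). λ = (5 - 4)/(12 - 16) ≡ 1/27 mod 31. 27⁻¹ ≡ 23 (mod 31), so λ ≡ 23.
  x = λ² - 16 - 12 = 529 - 28 ≡ 5; y = λ·(16 - 5) - 4 ≡ 1. → (5, 1)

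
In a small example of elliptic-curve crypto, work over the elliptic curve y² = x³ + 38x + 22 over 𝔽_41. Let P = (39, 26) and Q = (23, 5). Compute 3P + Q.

(1, 15)

First 3P:
Repeated addition: build up to 3P.
2P: tangent at (39, 26): λ = (3·39² + 38)/(2·26) ≡ 9/11. 11⁻¹ ≡ 15 (mod 41) since 11·15 = 165 ≡ 1, so λ ≡ 9·15 ≡ 12.
  x = λ² - 39 - 39 = 144 - 78 ≡ 25; y = λ·(39 - 25) - 26 ≡ 19. → (25, 19)
3P: (25, 19) + (39, 26). λ = (26 - 19)/(39 - 25) ≡ 7/14 mod 41. 14⁻¹ ≡ 3 (mod 41), so λ ≡ 21.
  x = λ² - 25 - 39 = 441 - 64 ≡ 8; y = λ·(25 - 8) - 19 ≡ 10. → (8, 10)
3P = (8, 10).
Finally 3P + Q:
(8, 10) + (23, 5). λ = (5 - 10)/(23 - 8) ≡ 36/15 mod 41. 15⁻¹ ≡ 11 (mod 41), so λ ≡ 27.
  x = λ² - 8 - 23 = 729 - 31 ≡ 1; y = λ·(8 - 1) - 10 ≡ 15. → (1, 15)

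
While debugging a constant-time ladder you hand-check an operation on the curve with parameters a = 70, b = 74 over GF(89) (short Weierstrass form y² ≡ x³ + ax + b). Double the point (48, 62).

tangent at (48, 62): λ = (3·48² + 70)/(2·62) ≡ 40/35. 35⁻¹ ≡ 28 (mod 89) since 35·28 = 980 ≡ 1, so λ ≡ 40·28 ≡ 52.
  x = λ² - 48 - 48 = 2704 - 96 ≡ 27; y = λ·(48 - 27) - 62 ≡ 51. → (27, 51)

(27, 51)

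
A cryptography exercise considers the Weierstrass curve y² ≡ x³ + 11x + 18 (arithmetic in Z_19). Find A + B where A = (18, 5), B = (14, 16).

(10, 11)

(18, 5) + (14, 16). λ = (16 - 5)/(14 - 18) ≡ 11/15 mod 19. 15⁻¹ ≡ 14 (mod 19), so λ ≡ 2.
  x = λ² - 18 - 14 = 4 - 32 ≡ 10; y = λ·(18 - 10) - 5 ≡ 11. → (10, 11)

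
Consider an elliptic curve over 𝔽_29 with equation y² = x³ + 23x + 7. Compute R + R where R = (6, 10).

tangent at (6, 10): λ = (3·6² + 23)/(2·10) ≡ 15/20. 20⁻¹ ≡ 16 (mod 29), so λ ≡ 15·16 ≡ 8.
  x = λ² - 6 - 6 = 64 - 12 ≡ 23; y = λ·(6 - 23) - 10 ≡ 28. → (23, 28)

(23, 28)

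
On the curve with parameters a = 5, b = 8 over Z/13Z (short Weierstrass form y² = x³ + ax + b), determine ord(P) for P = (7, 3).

12

2P: tangent at (7, 3): λ = (3·7² + 5)/(2·3) ≡ 9/6. 6⁻¹ ≡ 11 (mod 13) since 6·11 = 66 ≡ 1, so λ ≡ 9·11 ≡ 8.
  x = λ² - 7 - 7 = 64 - 14 ≡ 11; y = λ·(7 - 11) - 3 ≡ 4. → (11, 4)
3P: (11, 4) + (7, 3). λ = (3 - 4)/(7 - 11) ≡ 12/9 mod 13. 9⁻¹ ≡ 3 (mod 13), so λ ≡ 10.
  x = λ² - 11 - 7 = 100 - 18 ≡ 4; y = λ·(11 - 4) - 4 ≡ 1. → (4, 1)
4P: (4, 1) + (7, 3). λ = (3 - 1)/(7 - 4) ≡ 2/3 mod 13. 3⁻¹ ≡ 9 (mod 13), so λ ≡ 5.
  x = λ² - 4 - 7 = 25 - 11 ≡ 1; y = λ·(4 - 1) - 1 ≡ 1. → (1, 1)
5P: (1, 1) + (7, 3). λ = (3 - 1)/(7 - 1) ≡ 2/6 mod 13. 6⁻¹ ≡ 11 (mod 13) since 6·11 = 66 ≡ 1, so λ ≡ 9.
  x = λ² - 1 - 7 = 81 - 8 ≡ 8; y = λ·(1 - 8) - 1 ≡ 1. → (8, 1)
6P: (8, 1) + (7, 3). λ = (3 - 1)/(7 - 8) ≡ 2/12 mod 13. 12⁻¹ ≡ 12 (mod 13) since 12·12 = 144 ≡ 1, so λ ≡ 11.
  x = λ² - 8 - 7 = 121 - 15 ≡ 2; y = λ·(8 - 2) - 1 ≡ 0. → (2, 0)
7P: (2, 0) + (7, 3). λ = (3 - 0)/(7 - 2) ≡ 3/5 mod 13. 5⁻¹ ≡ 8 (mod 13) since 5·8 = 40 ≡ 1, so λ ≡ 11.
  x = λ² - 2 - 7 = 121 - 9 ≡ 8; y = λ·(2 - 8) - 0 ≡ 12. → (8, 12)
8P: (8, 12) + (7, 3). λ = (3 - 12)/(7 - 8) ≡ 4/12 mod 13. 12⁻¹ ≡ 12 (mod 13) since 12·12 = 144 ≡ 1, so λ ≡ 9.
  x = λ² - 8 - 7 = 81 - 15 ≡ 1; y = λ·(8 - 1) - 12 ≡ 12. → (1, 12)
9P: (1, 12) + (7, 3). λ = (3 - 12)/(7 - 1) ≡ 4/6 mod 13. 6⁻¹ ≡ 11 (mod 13) since 6·11 = 66 ≡ 1, so λ ≡ 5.
  x = λ² - 1 - 7 = 25 - 8 ≡ 4; y = λ·(1 - 4) - 12 ≡ 12. → (4, 12)
10P: (4, 12) + (7, 3). λ = (3 - 12)/(7 - 4) ≡ 4/3 mod 13. 3⁻¹ ≡ 9 (mod 13), so λ ≡ 10.
  x = λ² - 4 - 7 = 100 - 11 ≡ 11; y = λ·(4 - 11) - 12 ≡ 9. → (11, 9)
11P: (11, 9) + (7, 3). λ = (3 - 9)/(7 - 11) ≡ 7/9 mod 13. 9⁻¹ ≡ 3 (mod 13), so λ ≡ 8.
  x = λ² - 11 - 7 = 64 - 18 ≡ 7; y = λ·(11 - 7) - 9 ≡ 10. → (7, 10)
12P: (7, 10) + (7, 3): same x and y₁ ≡ -y₂, so the sum is the point at infinity.
12P = the point at infinity, so the order is 12.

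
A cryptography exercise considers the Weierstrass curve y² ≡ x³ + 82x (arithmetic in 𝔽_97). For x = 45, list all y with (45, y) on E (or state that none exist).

none

x³ + 82x + 0 = 94815 ≡ 46 (mod 97).
46 is a non-residue mod 97; no y exists.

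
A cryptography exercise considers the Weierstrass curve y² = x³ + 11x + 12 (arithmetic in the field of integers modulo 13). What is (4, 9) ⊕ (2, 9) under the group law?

(7, 4)

(4, 9) + (2, 9). λ = (9 - 9)/(2 - 4) ≡ 0/11 mod 13. 11⁻¹ ≡ 6 (mod 13), so λ ≡ 0.
  x = λ² - 4 - 2 = 0 - 6 ≡ 7; y = λ·(4 - 7) - 9 ≡ 4. → (7, 4)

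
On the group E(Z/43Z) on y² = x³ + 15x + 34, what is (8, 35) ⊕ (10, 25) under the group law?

(8, 35) + (10, 25). λ = (25 - 35)/(10 - 8) ≡ 33/2 mod 43. 2⁻¹ ≡ 22 (mod 43) since 2·22 = 44 ≡ 1, so λ ≡ 38.
  x = λ² - 8 - 10 = 1444 - 18 ≡ 7; y = λ·(8 - 7) - 35 ≡ 3. → (7, 3)

(7, 3)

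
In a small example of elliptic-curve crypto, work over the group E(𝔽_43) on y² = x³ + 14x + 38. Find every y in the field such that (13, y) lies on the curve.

3, 40

x³ + 14x + 38 = 2417 ≡ 9 (mod 43).
Square roots of 9 mod 43: 3 and 40 (since 3² = 9 ≡ 9).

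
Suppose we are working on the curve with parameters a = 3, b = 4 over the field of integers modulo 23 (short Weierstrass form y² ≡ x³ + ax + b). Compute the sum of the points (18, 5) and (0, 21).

(18, 5) + (0, 21). λ = (21 - 5)/(0 - 18) ≡ 16/5 mod 23. 5⁻¹ ≡ 14 (mod 23) since 5·14 = 70 ≡ 1, so λ ≡ 17.
  x = λ² - 18 - 0 = 289 - 18 ≡ 18; y = λ·(18 - 18) - 5 ≡ 18. → (18, 18)

(18, 18)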